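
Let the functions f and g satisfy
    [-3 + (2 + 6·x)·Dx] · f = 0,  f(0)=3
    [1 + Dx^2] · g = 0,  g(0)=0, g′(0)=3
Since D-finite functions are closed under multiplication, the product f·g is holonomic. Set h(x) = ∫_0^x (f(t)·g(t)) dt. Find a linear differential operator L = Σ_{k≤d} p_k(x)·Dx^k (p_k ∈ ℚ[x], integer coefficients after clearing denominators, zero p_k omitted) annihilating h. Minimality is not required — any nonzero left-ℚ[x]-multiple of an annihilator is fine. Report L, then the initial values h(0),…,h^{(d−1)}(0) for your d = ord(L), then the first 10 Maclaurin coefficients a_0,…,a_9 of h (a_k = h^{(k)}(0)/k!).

f: a_k = 3, 9/2, -27/8, 81/16, -1215/128, 5103/256, -45927/1024, 216513/2048, -8444007/32768, 42220035/65536, …
g: a_k = 0, 3, 0, -1/2, 0, 1/40, 0, -1/1680, 0, 1/120960, …
f·g: L₀ = L_f ⊗_s L_g, ord ≤ 1·2.
∫: right-multiply L₀ by Dx.
L = (31 + 24·x + 36·x^2)·Dx + (-12 - 36·x)·Dx^2 + (4 + 24·x + 36·x^2)·Dx^3  (order 3).
h: a_k = 0, 0, 9/2, 9/2, -93/32, 207/80, -5699/1280, 73449/8960, -4655323/286720, 1468555/43008, …
ICs: h(0) = 0, h′(0) = 0, h′′(0) = 9.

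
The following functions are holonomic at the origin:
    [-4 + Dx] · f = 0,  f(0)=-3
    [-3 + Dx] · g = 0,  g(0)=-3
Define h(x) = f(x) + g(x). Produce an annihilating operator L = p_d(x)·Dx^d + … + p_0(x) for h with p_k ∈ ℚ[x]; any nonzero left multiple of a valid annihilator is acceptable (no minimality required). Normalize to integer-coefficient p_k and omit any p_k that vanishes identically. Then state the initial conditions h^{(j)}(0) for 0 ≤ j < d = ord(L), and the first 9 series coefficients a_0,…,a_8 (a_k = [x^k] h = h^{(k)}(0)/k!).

L = 12 - 7·Dx + Dx^2  (order 2).
h: a_k = -6, -21, -75/2, -91/2, -337/8, -1267/40, -965/48, -2653/240, -72097/13440, …
ICs: h(0) = -6, h′(0) = -21.

f: a_k = -3, -12, -24, -32, -32, -128/5, -256/15, -1024/105, -512/105, …
g: a_k = -3, -9, -27/2, -27/2, -81/8, -243/40, -243/80, -729/560, -2187/4480, …
Weyl lclm of L_f,L_g ⇒ L₀ (ord ≤ 2).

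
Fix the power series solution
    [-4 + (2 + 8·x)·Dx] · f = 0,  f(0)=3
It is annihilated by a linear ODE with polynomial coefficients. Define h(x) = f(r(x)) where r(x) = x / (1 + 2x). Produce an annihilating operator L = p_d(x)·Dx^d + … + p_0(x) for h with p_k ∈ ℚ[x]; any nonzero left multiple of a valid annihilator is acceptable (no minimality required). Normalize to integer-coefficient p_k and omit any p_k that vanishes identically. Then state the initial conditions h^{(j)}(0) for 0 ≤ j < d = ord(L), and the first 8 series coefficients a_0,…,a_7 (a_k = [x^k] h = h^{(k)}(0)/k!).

f: a_k = 3, 6, -6, 12, -30, 84, -252, 792, …
L₀ from L_f via x↦r, Dx↦r'^{-1}Dx.
L = -2 + (1 + 8·x + 12·x^2)·Dx  (order 1).
h: a_k = 3, 6, -18, 60, -222, 900, -3924, 18072, …
ICs: h(0) = 3.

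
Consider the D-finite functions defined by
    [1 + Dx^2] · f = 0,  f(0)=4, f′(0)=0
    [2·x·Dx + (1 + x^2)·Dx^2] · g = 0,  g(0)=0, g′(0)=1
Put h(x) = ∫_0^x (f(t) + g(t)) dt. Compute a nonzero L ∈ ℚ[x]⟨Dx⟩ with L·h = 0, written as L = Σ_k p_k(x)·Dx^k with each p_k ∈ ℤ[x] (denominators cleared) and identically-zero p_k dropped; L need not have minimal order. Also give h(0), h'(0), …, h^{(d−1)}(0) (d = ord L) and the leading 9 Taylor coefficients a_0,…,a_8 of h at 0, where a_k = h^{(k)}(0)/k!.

f: a_k = 4, 0, -2, 0, 1/6, 0, -1/180, 0, 1/10080, …
g: a_k = 0, 1, 0, -1/3, 0, 1/5, 0, -1/7, 0, …
h₀=f+g: left-lcm gives L₀, ord ≤ 4.
Integrate: L := L₀·Dx.
L = (-22·x + 28·x^3 + 2·x^5)·Dx^2 + (-1 + 7·x^2 + 9·x^4 + x^6)·Dx^3 + (-22·x + 28·x^3 + 2·x^5)·Dx^4 + (-1 + 7·x^2 + 9·x^4 + x^6)·Dx^5  (order 5).
h: a_k = 0, 4, 1/2, -2/3, -1/12, 1/30, 1/30, -1/1260, -1/56, …
ICs: h(0) = 0, h′(0) = 4, h′′(0) = 1, h′′′(0) = -4, h′′′′(0) = -2.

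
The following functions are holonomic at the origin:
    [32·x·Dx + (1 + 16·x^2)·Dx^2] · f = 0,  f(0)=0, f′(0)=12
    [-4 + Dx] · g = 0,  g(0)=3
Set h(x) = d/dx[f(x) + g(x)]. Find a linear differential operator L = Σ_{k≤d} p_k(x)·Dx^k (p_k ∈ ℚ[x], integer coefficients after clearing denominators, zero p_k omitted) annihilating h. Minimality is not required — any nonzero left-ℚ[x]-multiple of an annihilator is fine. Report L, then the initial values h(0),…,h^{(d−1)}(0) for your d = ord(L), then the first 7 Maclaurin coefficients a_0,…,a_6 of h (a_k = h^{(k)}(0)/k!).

L = (32 - 256·x - 512·x^2) + (-12 + 48·x + 64·x^2 - 256·x^3)·Dx + (1 + 4·x + 16·x^2 + 64·x^3)·Dx^2  (order 2).
h: a_k = 24, 48, -96, 128, 3200, 512/5, -736256/15, …
ICs: h(0) = 24, h′(0) = 48.

f: a_k = 0, 12, 0, -64, 0, 3072/5, 0, …
g: a_k = 3, 12, 24, 32, 32, 128/5, 256/15, …
f+g: L₀ = lclm(L_f,L_g), ord ≤ 2+1.
h=h₀': d/dx-closure on L₀ ⇒ L.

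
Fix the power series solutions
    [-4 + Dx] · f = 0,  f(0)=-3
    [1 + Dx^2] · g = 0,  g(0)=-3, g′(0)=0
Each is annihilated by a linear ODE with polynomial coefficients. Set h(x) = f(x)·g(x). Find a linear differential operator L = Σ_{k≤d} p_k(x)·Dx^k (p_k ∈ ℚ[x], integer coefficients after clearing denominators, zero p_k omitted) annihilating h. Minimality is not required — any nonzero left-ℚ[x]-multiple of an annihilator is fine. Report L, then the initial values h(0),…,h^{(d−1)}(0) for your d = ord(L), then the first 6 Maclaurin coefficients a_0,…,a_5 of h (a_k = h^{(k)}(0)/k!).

f: a_k = -3, -12, -24, -32, -32, -128/5, …
g: a_k = -3, 0, 3/2, 0, -1/8, 0, …
h₀=f·g: eliminate ⇒ L₀, order ≤ 1·2.
L = 17 - 8·Dx + Dx^2  (order 2).
h: a_k = 9, 36, 135/2, 78, 483/8, 303/10, …
ICs: h(0) = 9, h′(0) = 36.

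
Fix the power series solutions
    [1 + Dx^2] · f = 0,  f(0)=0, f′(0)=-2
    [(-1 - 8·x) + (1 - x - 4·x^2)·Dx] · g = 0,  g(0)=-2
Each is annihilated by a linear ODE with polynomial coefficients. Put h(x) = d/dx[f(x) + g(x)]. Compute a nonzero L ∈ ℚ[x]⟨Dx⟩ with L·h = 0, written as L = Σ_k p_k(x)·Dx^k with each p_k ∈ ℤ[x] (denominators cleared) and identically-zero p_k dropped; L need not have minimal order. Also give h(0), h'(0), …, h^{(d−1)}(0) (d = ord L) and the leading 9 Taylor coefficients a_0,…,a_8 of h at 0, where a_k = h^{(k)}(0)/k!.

f: a_k = 0, -2, 0, 1/3, 0, -1/60, 0, 1/2520, 0, …
g: a_k = -2, -2, -10, -18, -58, -130, -362, -882, -2330, …
Sum ⇒ L₀ = lclm(L_f,L_g) in ℚ(x)⟨Dx⟩.
Derive L from L₀ (diff closure).
L = (706 + 4324·x + 19178·x^2 + 15080·x^3 + 30400·x^4 + 1152·x^5 + 1536·x^6) + (-55 - 431·x + 153·x^2 + 1009·x^3 + 3620·x^4 + 5904·x^5 + 448·x^6 + 512·x^7)·Dx + (706 + 4324·x + 19178·x^2 + 15080·x^3 + 30400·x^4 + 1152·x^5 + 1536·x^6)·Dx^2 + (-55 - 431·x + 153·x^2 + 1009·x^3 + 3620·x^4 + 5904·x^5 + 448·x^6 + 512·x^7)·Dx^3  (order 3).
h: a_k = -4, -20, -53, -232, -7801/12, -2172, -2222639/360, -18640, -1062875521/20160, …
ICs: h(0) = -4, h′(0) = -20, h′′(0) = -106.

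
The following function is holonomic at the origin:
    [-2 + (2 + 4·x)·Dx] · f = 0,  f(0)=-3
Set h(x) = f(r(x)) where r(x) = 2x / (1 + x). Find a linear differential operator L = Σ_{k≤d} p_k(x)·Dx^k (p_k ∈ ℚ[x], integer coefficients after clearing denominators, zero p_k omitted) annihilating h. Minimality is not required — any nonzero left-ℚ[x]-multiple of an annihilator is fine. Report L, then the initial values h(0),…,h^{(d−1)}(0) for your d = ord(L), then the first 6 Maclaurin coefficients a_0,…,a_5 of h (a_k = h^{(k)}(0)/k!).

f: a_k = -3, -3, 3/2, -3/2, 15/8, -21/8, …
L₀ from L_f via x↦r, Dx↦r'^{-1}Dx.
L = -2 + (1 + 6·x + 5·x^2)·Dx  (order 1).
h: a_k = -3, -6, 12, -30, 90, -306, …
ICs: h(0) = -3.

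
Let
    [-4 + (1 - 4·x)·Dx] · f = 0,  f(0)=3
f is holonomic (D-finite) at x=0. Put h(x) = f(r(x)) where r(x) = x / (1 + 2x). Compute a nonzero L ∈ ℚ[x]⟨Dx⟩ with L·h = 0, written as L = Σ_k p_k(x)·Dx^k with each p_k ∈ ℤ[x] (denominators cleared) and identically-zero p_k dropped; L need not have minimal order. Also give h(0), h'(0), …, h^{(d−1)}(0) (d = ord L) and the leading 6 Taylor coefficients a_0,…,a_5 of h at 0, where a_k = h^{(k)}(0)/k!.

L = 4 + (-1 + 4·x^2)·Dx  (order 1).
h: a_k = 3, 12, 24, 48, 96, 192, …
ICs: h(0) = 3.

f: a_k = 3, 12, 48, 192, 768, 3072, …
Change of var in L_f (x↦r) gives L₀.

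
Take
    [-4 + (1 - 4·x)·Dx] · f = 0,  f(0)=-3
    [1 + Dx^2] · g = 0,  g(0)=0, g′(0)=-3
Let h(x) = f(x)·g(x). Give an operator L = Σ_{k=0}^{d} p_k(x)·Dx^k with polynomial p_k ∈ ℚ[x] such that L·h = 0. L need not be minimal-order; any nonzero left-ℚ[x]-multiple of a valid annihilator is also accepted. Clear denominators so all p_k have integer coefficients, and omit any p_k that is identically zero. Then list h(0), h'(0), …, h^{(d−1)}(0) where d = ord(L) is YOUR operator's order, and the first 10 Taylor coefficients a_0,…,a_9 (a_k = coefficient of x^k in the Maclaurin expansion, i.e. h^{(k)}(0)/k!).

L = (-1 + 4·x) + 8·Dx + (-1 + 4·x)·Dx^2  (order 2).
h: a_k = 0, 9, 36, 285/2, 570, 91203/40, 91203/10, 20429471/560, 20429471/140, 23534750593/40320, …
ICs: h(0) = 0, h′(0) = 9.

f: a_k = -3, -12, -48, -192, -768, -3072, -12288, -49152, -196608, -786432, …
g: a_k = 0, -3, 0, 1/2, 0, -1/40, 0, 1/1680, 0, -1/120960, …
h₀=f·g: eliminate ⇒ L₀, order ≤ 1·2.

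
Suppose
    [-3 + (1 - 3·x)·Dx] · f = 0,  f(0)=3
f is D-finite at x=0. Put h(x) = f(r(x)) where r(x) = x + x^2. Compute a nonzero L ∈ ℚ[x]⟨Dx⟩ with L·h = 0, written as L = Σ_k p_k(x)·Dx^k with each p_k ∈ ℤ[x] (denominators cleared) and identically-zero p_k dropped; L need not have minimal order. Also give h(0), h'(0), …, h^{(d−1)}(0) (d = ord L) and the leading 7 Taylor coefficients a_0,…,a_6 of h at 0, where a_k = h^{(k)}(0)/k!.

f: a_k = 3, 9, 27, 81, 243, 729, 2187, …
Substitute x→r, Dx→(1/r')Dx; clear ⇒ L₀.
L = (3 + 6·x) + (-1 + 3·x + 3·x^2)·Dx  (order 1).
h: a_k = 3, 9, 36, 135, 513, 1944, 7371, …
ICs: h(0) = 3.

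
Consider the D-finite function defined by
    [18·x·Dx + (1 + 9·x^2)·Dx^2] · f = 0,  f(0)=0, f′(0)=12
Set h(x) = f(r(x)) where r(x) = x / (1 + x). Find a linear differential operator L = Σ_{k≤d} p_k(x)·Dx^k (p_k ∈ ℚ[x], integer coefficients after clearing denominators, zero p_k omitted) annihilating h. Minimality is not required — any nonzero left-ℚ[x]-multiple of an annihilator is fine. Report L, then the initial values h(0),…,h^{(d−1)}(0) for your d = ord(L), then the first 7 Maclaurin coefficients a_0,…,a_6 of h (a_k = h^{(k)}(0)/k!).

f: a_k = 0, 12, 0, -36, 0, 972/5, 0, …
L₀ from L_f via x↦r, Dx↦r'^{-1}Dx.
L = (2 + 20·x)·Dx + (1 + 2·x + 10·x^2)·Dx^2  (order 2).
h: a_k = 0, 12, -12, -24, 96, -48/5, -624, …
ICs: h(0) = 0, h′(0) = 12.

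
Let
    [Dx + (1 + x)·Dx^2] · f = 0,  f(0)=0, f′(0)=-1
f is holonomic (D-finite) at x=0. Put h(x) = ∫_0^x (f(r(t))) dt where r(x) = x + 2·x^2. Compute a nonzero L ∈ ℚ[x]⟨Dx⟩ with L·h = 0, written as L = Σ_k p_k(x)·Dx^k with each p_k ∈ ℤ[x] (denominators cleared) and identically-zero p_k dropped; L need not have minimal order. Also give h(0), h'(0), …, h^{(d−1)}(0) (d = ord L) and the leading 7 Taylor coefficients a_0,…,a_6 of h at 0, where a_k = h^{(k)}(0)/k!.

L = (-3 + 4·x + 8·x^2)·Dx^2 + (1 + 5·x + 6·x^2 + 8·x^3)·Dx^3  (order 3).
h: a_k = 0, 0, -1/2, -1/2, 5/12, 1/20, -11/30, …
ICs: h(0) = 0, h′(0) = 0, h′′(0) = -1.

f: a_k = 0, -1, 1/2, -1/3, 1/4, -1/5, 1/6, …
L₀ from L_f via x↦r, Dx↦r'^{-1}Dx.
∫: right-multiply L₀ by Dx.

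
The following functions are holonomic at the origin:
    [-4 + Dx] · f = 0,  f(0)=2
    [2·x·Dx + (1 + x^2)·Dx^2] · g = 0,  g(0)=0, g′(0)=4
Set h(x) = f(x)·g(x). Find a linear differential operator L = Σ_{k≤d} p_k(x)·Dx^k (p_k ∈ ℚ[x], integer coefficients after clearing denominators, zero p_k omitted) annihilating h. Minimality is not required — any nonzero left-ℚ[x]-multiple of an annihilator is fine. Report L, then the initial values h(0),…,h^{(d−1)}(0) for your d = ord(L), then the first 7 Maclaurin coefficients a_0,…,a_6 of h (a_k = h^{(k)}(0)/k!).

L = (16 - 8·x + 16·x^2) + (-8 + 2·x - 8·x^2)·Dx + (1 + x^2)·Dx^2  (order 2).
h: a_k = 0, 8, 32, 184/3, 224/3, 328/5, 416/9, …
ICs: h(0) = 0, h′(0) = 8.

f: a_k = 2, 8, 16, 64/3, 64/3, 256/15, 512/45, …
g: a_k = 0, 4, 0, -4/3, 0, 4/5, 0, …
f·g: L₀ = L_f ⊗_s L_g, ord ≤ 1·2.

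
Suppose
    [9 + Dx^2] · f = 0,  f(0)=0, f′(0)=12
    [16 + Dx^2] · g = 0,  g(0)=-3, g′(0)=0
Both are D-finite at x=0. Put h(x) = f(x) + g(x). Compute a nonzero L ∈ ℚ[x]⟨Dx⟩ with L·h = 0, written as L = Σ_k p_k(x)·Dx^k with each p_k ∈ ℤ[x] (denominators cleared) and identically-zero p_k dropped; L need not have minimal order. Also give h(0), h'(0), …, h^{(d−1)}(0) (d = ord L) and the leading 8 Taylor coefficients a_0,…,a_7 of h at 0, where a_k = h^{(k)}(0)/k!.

L = 144 + 25·Dx^2 + Dx^4  (order 4).
h: a_k = -3, 12, 24, -18, -32, 81/10, 256/15, -243/140, …
ICs: h(0) = -3, h′(0) = 12, h′′(0) = 48, h′′′(0) = -108.

f: a_k = 0, 12, 0, -18, 0, 81/10, 0, -243/140, …
g: a_k = -3, 0, 24, 0, -32, 0, 256/15, 0, …
f+g: L₀ = lclm(L_f,L_g), ord ≤ 2+2.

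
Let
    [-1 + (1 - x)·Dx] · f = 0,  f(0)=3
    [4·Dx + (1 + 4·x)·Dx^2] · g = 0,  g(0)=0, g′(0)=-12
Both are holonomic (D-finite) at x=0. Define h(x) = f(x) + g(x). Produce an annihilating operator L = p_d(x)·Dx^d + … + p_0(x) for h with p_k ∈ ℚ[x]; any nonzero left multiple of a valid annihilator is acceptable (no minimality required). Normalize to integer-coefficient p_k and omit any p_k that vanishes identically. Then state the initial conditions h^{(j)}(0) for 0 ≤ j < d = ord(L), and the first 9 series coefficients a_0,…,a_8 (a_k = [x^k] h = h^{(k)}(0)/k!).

L = (44 + 16·x)·Dx + (-13 + 56·x + 32·x^2)·Dx^2 + (-3 - 11·x + 6·x^2 + 8·x^3)·Dx^3  (order 3).
h: a_k = 3, -9, 27, -61, 195, -3057/5, 2051, -49131/7, 24579, …
ICs: h(0) = 3, h′(0) = -9, h′′(0) = 54.

f: a_k = 3, 3, 3, 3, 3, 3, 3, 3, 3, …
g: a_k = 0, -12, 24, -64, 192, -3072/5, 2048, -49152/7, 24576, …
f+g: L₀ = lclm(L_f,L_g), ord ≤ 1+2.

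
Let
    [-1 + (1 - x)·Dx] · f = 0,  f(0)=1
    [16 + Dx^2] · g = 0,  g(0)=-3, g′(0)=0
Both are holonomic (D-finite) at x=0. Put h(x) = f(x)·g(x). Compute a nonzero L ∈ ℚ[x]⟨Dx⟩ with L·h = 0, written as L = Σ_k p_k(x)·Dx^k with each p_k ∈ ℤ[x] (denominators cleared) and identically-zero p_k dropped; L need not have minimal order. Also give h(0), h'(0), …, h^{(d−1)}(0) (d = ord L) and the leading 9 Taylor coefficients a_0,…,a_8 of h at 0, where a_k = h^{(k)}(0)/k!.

L = (-16 + 16·x) + 2·Dx + (-1 + x)·Dx^2  (order 2).
h: a_k = -3, -3, 21, 21, -11, -11, 91/15, 91/15, 25/21, …
ICs: h(0) = -3, h′(0) = -3.

f: a_k = 1, 1, 1, 1, 1, 1, 1, 1, 1, …
g: a_k = -3, 0, 24, 0, -32, 0, 256/15, 0, -512/105, …
L₀ := L_f ⊗_s L_g (sym. prod.), ord ≤ 2.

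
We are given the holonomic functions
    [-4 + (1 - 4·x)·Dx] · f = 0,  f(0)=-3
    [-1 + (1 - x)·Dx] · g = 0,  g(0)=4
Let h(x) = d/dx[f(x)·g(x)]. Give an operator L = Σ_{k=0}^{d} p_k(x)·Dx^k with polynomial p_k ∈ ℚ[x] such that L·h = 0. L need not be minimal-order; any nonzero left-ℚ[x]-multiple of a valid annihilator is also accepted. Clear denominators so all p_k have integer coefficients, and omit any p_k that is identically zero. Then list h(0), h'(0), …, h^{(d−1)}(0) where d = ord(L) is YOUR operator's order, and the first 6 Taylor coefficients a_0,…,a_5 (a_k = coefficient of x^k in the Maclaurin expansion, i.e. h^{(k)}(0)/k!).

L = (42 - 120·x + 96·x^2) + (-5 + 33·x - 60·x^2 + 32·x^3)·Dx  (order 1).
h: a_k = -60, -504, -3060, -16368, -81900, -393192, …
ICs: h(0) = -60.

f: a_k = -3, -12, -48, -192, -768, -3072, …
g: a_k = 4, 4, 4, 4, 4, 4, …
Sym-product of L_f,L_g gives L₀ (≤ ord 1).
h=h₀': d/dx-closure on L₀ ⇒ L.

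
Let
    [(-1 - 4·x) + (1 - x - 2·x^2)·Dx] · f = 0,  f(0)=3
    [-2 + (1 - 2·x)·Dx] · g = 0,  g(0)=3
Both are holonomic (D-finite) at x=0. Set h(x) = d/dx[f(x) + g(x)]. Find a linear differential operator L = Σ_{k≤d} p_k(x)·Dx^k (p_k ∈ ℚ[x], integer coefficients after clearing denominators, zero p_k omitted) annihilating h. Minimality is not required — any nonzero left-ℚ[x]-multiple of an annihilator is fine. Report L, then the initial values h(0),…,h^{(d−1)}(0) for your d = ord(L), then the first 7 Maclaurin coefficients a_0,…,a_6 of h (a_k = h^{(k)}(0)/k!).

L = 12 + (3 + 12·x)·Dx + (-1 + x + 2·x^2)·Dx^2  (order 2).
h: a_k = 9, 42, 117, 324, 795, 1926, 4473, …
ICs: h(0) = 9, h′(0) = 42.

f: a_k = 3, 3, 9, 15, 33, 63, 129, …
g: a_k = 3, 6, 12, 24, 48, 96, 192, …
L₀ := lclm(L_f,L_g); ord L₀ ≤ 1+1.
Derive L from L₀ (diff closure).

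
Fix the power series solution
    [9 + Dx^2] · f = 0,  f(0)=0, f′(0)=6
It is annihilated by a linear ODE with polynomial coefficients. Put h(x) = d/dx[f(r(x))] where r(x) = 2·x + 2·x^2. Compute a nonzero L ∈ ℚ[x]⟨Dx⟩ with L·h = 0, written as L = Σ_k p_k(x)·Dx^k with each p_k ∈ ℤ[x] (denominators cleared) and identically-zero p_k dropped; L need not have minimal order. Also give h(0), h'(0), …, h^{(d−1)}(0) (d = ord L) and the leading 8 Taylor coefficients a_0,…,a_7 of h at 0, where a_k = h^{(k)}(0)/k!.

L = (48 + 288·x + 864·x^2 + 1152·x^3 + 576·x^4) + (-6 - 12·x)·Dx + (1 + 4·x + 4·x^2)·Dx^2  (order 2).
h: a_k = 12, 24, -216, -864, -432, 3456, 41472/5, 20736/5, …
ICs: h(0) = 12, h′(0) = 24.

f: a_k = 0, 6, 0, -9, 0, 81/20, 0, -243/280, …
Substitute x→r, Dx→(1/r')Dx; clear ⇒ L₀.
Derive L from L₀ (diff closure).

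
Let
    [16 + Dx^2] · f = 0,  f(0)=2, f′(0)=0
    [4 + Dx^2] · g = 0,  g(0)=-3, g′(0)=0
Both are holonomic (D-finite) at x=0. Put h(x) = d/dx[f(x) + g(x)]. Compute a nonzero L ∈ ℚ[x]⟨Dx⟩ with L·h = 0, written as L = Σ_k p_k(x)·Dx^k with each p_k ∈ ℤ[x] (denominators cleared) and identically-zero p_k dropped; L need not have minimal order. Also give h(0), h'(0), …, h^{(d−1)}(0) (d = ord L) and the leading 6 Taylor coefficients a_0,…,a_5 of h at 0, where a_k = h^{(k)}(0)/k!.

f: a_k = 2, 0, -16, 0, 64/3, 0, …
g: a_k = -3, 0, 6, 0, -2, 0, …
h₀=f+g: left-lcm gives L₀, ord ≤ 4.
h=h₀': d/dx-closure on L₀ ⇒ L.
L = 64 + 20·Dx^2 + Dx^4  (order 4).
h: a_k = 0, -20, 0, 232/3, 0, -200/3, …
ICs: h(0) = 0, h′(0) = -20, h′′(0) = 0, h′′′(0) = 464.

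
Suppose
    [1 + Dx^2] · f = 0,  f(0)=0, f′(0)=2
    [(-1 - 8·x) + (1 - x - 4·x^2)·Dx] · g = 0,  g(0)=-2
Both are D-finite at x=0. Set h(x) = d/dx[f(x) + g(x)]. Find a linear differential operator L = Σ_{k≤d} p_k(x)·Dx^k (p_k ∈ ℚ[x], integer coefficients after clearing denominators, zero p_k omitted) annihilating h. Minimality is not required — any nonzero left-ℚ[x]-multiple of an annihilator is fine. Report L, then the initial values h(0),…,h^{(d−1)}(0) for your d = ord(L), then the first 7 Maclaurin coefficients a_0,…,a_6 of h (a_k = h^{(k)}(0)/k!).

f: a_k = 0, 2, 0, -1/3, 0, 1/60, 0, …
g: a_k = -2, -2, -10, -18, -58, -130, -362, …
L₀ := lclm(L_f,L_g); ord L₀ ≤ 2+1.
h₀' ⇒ L via d/dx closure of L₀.
L = (706 + 4324·x + 19178·x^2 + 15080·x^3 + 30400·x^4 + 1152·x^5 + 1536·x^6) + (-55 - 431·x + 153·x^2 + 1009·x^3 + 3620·x^4 + 5904·x^5 + 448·x^6 + 512·x^7)·Dx + (706 + 4324·x + 19178·x^2 + 15080·x^3 + 30400·x^4 + 1152·x^5 + 1536·x^6)·Dx^2 + (-55 - 431·x + 153·x^2 + 1009·x^3 + 3620·x^4 + 5904·x^5 + 448·x^6 + 512·x^7)·Dx^3  (order 3).
h: a_k = 0, -20, -55, -232, -7799/12, -2172, -2222641/360, …
ICs: h(0) = 0, h′(0) = -20, h′′(0) = -110.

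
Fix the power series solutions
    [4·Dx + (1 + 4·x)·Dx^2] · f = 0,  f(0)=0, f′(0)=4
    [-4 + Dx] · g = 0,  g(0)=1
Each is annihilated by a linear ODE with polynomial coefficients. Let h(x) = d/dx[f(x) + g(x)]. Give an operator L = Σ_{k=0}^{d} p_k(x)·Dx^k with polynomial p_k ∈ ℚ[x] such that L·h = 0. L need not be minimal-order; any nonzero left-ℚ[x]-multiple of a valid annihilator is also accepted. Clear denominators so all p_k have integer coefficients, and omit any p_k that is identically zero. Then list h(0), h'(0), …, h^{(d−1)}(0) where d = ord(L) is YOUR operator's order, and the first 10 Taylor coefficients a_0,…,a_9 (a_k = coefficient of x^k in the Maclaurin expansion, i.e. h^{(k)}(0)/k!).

f: a_k = 0, 4, -8, 64/3, -64, 1024/5, -2048/3, 16384/7, -8192, 262144/9, …
g: a_k = 1, 4, 8, 32/3, 32/3, 128/15, 256/45, 1024/315, 512/315, 2048/2835, …
L₀ := lclm(L_f,L_g); ord L₀ ≤ 2+1.
h=h₀': d/dx-closure on L₀ ⇒ L.
L = (-24 - 32·x) + (2 - 16·x - 32·x^2)·Dx + (1 + 6·x + 8·x^2)·Dx^2  (order 2).
h: a_k = 8, 0, 96, -640/3, 3200/3, -60928/15, 738304/45, -20639744/315, 82577408/315, -2972704768/2835, …
ICs: h(0) = 8, h′(0) = 0.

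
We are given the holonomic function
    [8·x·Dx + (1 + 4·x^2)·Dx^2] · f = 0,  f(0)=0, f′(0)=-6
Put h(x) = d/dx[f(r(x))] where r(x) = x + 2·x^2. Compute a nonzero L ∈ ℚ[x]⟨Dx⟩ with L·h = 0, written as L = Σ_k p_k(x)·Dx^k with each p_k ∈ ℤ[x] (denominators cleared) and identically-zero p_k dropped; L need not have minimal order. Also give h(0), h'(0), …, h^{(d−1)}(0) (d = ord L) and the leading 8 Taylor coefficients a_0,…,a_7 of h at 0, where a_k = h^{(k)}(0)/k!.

L = (-4 + 8·x + 64·x^2 + 192·x^3 + 192·x^4) + (1 + 4·x + 4·x^2 + 32·x^3 + 80·x^4 + 64·x^5)·Dx  (order 1).
h: a_k = -6, -24, 24, 192, 384, -768, -4992, -6144, …
ICs: h(0) = -6.

f: a_k = 0, -6, 0, 8, 0, -96/5, 0, 384/7, …
f∘r: x↦r, Dx↦Dx/r' in L_f ⇒ L₀.
h₀' ⇒ L via d/dx closure of L₀.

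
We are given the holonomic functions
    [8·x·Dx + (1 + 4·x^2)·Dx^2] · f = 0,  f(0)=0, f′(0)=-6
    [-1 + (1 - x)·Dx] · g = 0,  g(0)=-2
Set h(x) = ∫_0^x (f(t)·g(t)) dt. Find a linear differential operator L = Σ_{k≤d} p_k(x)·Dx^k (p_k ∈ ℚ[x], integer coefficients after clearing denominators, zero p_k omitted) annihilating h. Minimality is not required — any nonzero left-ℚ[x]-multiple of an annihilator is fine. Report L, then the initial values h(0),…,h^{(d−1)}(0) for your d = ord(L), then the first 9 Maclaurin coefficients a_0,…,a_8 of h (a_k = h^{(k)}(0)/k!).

f: a_k = 0, -6, 0, 8, 0, -96/5, 0, 384/7, 0, …
g: a_k = -2, -2, -2, -2, -2, -2, -2, -2, -2, …
L₀ := L_f ⊗_s L_g (sym. prod.), ord ≤ 2.
∫: right-multiply L₀ by Dx.
L = 8·x·Dx + (2 - 8·x + 16·x^2)·Dx^2 + (-1 + x - 4·x^2 + 4·x^3)·Dx^3  (order 3).
h: a_k = 0, 0, 6, 4, -1, -4/5, 86/15, 172/35, -659/70, …
ICs: h(0) = 0, h′(0) = 0, h′′(0) = 12.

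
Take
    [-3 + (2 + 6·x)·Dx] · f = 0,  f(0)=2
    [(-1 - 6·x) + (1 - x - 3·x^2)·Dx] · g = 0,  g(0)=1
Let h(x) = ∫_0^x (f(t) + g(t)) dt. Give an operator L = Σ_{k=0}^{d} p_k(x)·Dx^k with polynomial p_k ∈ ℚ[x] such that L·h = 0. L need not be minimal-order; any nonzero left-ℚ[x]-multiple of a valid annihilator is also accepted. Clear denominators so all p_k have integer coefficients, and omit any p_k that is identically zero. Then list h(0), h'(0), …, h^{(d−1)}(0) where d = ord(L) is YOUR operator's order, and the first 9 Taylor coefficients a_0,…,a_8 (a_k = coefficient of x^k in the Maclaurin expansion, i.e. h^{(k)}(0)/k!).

f: a_k = 2, 3, -9/4, 27/8, -405/64, 1701/128, -15309/512, 72171/1024, -2814669/16384, …
g: a_k = 1, 1, 4, 7, 19, 40, 97, 217, 508, …
L₀ := lclm(L_f,L_g); ord L₀ ≤ 1+1.
∫: right-multiply L₀ by Dx.
L = (57 + 297·x + 567·x^2 + 810·x^3)·Dx + (-41 - 246·x - 891·x^2 - 1998·x^3 - 2025·x^4)·Dx^2 + (-2 + 38·x + 186·x^2 - 54·x^3 - 918·x^4 - 810·x^5)·Dx^3  (order 3).
h: a_k = 0, 3, 2, 7/12, 83/32, 811/320, 6821/768, 34355/3584, 294379/8192, …
ICs: h(0) = 0, h′(0) = 3, h′′(0) = 4.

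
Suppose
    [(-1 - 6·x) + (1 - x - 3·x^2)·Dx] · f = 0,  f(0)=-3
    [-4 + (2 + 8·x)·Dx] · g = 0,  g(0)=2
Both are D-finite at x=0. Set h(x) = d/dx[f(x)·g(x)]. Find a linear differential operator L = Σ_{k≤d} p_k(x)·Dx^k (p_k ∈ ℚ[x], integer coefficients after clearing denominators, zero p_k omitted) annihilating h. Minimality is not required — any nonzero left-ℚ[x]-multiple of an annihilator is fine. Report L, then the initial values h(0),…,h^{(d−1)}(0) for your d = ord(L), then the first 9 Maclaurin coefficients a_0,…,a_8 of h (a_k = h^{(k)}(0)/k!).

f: a_k = -3, -3, -12, -21, -57, -120, -291, -651, -1524, …
g: a_k = 2, 4, -4, 8, -20, 56, -168, 528, -1716, …
h₀=f·g: eliminate ⇒ L₀, order ≤ 1·1.
Derive L from L₀ (diff closure).
L = (8 + 126·x + 390·x^2 + 480·x^3 + 540·x^4) + (-3 - 17·x - 21·x^2 + 38·x^3 + 222·x^4 + 216·x^5)·Dx  (order 1).
h: a_k = -18, -48, -306, -456, -2940, -2556, -26418, 768, -255474, …
ICs: h(0) = -18.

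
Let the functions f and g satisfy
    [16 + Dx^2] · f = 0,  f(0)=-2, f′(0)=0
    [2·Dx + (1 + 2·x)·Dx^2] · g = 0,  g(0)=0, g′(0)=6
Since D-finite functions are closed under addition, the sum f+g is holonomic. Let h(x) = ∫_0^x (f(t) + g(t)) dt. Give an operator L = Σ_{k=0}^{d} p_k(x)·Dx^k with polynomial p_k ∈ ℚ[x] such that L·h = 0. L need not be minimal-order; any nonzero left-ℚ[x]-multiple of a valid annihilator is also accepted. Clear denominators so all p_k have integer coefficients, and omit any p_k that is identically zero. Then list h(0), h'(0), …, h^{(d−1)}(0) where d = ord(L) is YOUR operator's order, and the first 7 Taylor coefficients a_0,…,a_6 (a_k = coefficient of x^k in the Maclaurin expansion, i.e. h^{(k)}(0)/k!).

L = (160 + 256·x + 256·x^2)·Dx^2 + (48 + 224·x + 384·x^2 + 256·x^3)·Dx^3 + (10 + 16·x + 16·x^2)·Dx^4 + (3 + 14·x + 24·x^2 + 16·x^3)·Dx^5  (order 5).
h: a_k = 0, -2, 3, 10/3, 2, -20/3, 16/5, …
ICs: h(0) = 0, h′(0) = -2, h′′(0) = 6, h′′′(0) = 20, h′′′′(0) = 48.

f: a_k = -2, 0, 16, 0, -64/3, 0, 512/45, …
g: a_k = 0, 6, -6, 8, -12, 96/5, -32, …
Weyl lclm of L_f,L_g ⇒ L₀ (ord ≤ 4).
h=∫₀ˣh₀: take L = L₀·Dx.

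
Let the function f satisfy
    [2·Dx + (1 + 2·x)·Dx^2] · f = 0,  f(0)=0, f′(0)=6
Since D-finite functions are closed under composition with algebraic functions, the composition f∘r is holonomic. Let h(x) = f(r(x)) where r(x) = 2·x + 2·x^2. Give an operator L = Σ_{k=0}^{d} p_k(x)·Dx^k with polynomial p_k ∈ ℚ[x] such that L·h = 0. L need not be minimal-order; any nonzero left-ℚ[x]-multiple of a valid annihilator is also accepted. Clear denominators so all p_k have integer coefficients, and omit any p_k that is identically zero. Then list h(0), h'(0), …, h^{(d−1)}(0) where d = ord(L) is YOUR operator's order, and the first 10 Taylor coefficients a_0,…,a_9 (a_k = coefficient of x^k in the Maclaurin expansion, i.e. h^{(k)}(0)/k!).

L = 2·Dx + (1 + 2·x)·Dx^2  (order 2).
h: a_k = 0, 12, -12, 16, -24, 192/5, -64, 768/7, -192, 1024/3, …
ICs: h(0) = 0, h′(0) = 12.

f: a_k = 0, 6, -6, 8, -12, 96/5, -32, 384/7, -96, 512/3, …
L₀ from L_f via x↦r, Dx↦r'^{-1}Dx.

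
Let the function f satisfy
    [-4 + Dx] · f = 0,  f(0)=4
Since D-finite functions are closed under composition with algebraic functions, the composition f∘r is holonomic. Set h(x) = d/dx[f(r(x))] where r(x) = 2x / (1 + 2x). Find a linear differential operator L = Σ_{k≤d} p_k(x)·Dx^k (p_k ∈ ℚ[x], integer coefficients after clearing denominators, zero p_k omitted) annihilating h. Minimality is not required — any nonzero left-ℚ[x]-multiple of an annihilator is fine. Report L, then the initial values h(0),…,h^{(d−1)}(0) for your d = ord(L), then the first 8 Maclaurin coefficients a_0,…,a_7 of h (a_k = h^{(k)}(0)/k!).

L = (4 - 8·x) + (-1 - 4·x - 4·x^2)·Dx  (order 1).
h: a_k = 32, 128, -128, -1024/3, 3584/3, -22528/15, -34816/45, 2588672/315, …
ICs: h(0) = 32.

f: a_k = 4, 16, 32, 128/3, 128/3, 512/15, 1024/45, 4096/315, …
Change of var in L_f (x↦r) gives L₀.
h=h₀': d/dx-closure on L₀ ⇒ L.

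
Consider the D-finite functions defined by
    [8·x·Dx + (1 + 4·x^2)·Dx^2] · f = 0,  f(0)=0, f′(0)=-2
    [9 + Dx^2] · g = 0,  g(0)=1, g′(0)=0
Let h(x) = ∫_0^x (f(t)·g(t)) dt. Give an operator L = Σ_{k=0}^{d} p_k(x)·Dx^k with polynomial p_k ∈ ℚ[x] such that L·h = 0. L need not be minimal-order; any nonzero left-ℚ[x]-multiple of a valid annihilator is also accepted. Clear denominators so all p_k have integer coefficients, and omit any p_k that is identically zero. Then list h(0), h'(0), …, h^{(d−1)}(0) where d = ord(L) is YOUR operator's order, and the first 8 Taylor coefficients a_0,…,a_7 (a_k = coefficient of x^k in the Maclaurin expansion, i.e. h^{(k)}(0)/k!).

f: a_k = 0, -2, 0, 8/3, 0, -32/5, 0, 128/7, …
g: a_k = 1, 0, -9/2, 0, 27/8, 0, -81/80, 0, …
Product ⇒ symmetric product L₀, ord ≤ 4.
h=∫₀ˣh₀: take L = L₀·Dx.
L = (2925 + 31536·x^2 + 95904·x^4 + 186624·x^6 + 186624·x^8)·Dx + (2448·x + 20160·x^3 + 62208·x^5 + 82944·x^7)·Dx^2 + (442 + 5088·x^2 + 19008·x^4 + 41472·x^6 + 41472·x^8)·Dx^3 + (272·x + 2240·x^3 + 6912·x^5 + 9216·x^7)·Dx^4 + (13 + 176·x^2 + 928·x^4 + 2304·x^6 + 2304·x^8)·Dx^5  (order 5).
h: a_k = 0, 0, -1, 0, 35/12, 0, -503/120, 0, …
ICs: h(0) = 0, h′(0) = 0, h′′(0) = -2, h′′′(0) = 0, h′′′′(0) = 70.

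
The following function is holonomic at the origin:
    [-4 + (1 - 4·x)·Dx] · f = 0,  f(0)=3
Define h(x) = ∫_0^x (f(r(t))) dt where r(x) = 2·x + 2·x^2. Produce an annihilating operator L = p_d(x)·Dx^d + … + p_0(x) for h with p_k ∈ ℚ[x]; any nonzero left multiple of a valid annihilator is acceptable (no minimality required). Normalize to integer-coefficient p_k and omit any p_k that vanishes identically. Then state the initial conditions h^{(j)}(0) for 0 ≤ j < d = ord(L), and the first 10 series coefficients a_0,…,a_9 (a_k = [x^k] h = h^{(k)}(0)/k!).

f: a_k = 3, 12, 48, 192, 768, 3072, 12288, 49152, 196608, 786432, …
h₀=f(r): pull back L_f along r ⇒ L₀.
Integrate: L := L₀·Dx.
L = (8 + 16·x)·Dx + (-1 + 8·x + 8·x^2)·Dx^2  (order 2).
h: a_k = 0, 3, 12, 72, 480, 17088/5, 25344, 1353216/7, 1505280, 11907072, …
ICs: h(0) = 0, h′(0) = 3.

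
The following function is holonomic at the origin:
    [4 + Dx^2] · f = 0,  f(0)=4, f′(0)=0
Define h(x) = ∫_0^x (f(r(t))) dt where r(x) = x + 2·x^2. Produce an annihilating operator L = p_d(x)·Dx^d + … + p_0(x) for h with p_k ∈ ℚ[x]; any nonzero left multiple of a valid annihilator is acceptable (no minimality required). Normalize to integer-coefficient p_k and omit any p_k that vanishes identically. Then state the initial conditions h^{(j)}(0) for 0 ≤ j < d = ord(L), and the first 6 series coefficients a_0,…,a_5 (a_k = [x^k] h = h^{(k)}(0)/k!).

L = (4 + 48·x + 192·x^2 + 256·x^3)·Dx - 4·Dx^2 + (1 + 4·x)·Dx^3  (order 3).
h: a_k = 0, 4, 0, -8/3, -8, -88/15, …
ICs: h(0) = 0, h′(0) = 4, h′′(0) = 0.

f: a_k = 4, 0, -8, 0, 8/3, 0, …
Change of var in L_f (x↦r) gives L₀.
h=∫h₀ ⇒ L = L₀·Dx.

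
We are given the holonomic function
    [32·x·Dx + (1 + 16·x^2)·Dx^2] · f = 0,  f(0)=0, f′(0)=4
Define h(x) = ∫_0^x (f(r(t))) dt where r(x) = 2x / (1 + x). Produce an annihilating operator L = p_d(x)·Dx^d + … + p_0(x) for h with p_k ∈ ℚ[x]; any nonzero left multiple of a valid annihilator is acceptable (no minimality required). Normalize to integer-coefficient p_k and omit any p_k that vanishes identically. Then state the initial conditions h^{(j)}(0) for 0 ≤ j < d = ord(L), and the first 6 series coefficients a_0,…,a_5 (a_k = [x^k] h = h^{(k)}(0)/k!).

L = (2 + 130·x)·Dx^2 + (1 + 2·x + 65·x^2)·Dx^3  (order 3).
h: a_k = 0, 0, 4, -8/3, -122/3, 504/5, …
ICs: h(0) = 0, h′(0) = 0, h′′(0) = 8.

f: a_k = 0, 4, 0, -64/3, 0, 1024/5, …
f∘r: x↦r, Dx↦Dx/r' in L_f ⇒ L₀.
∫: right-multiply L₀ by Dx.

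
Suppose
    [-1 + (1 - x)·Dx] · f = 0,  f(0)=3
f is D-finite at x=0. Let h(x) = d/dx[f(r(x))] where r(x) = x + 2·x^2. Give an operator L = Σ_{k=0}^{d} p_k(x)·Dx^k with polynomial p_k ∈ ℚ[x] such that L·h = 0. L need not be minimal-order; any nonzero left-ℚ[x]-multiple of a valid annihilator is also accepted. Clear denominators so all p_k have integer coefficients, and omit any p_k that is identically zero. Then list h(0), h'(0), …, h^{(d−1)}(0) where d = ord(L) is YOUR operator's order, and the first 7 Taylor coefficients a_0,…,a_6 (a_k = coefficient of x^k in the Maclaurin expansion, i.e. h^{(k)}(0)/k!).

L = (6 + 12·x + 24·x^2) + (-1 - 3·x + 6·x^2 + 8·x^3)·Dx  (order 1).
h: a_k = 3, 18, 45, 132, 315, 774, 1785, …
ICs: h(0) = 3.

f: a_k = 3, 3, 3, 3, 3, 3, 3, …
f∘r: x↦r, Dx↦Dx/r' in L_f ⇒ L₀.
h₀' ⇒ L via d/dx closure of L₀.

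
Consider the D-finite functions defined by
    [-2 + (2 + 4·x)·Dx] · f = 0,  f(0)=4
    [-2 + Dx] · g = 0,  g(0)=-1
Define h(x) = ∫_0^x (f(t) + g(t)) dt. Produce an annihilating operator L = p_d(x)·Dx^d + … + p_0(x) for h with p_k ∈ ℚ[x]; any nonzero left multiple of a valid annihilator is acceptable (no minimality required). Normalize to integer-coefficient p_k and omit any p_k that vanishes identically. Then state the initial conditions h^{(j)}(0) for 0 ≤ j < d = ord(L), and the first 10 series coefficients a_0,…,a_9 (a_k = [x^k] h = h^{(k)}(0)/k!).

L = (6 + 8·x)·Dx + (-5 - 16·x - 16·x^2)·Dx^2 + (1 + 6·x + 8·x^2)·Dx^3  (order 3).
h: a_k = 0, 3, 1, -4/3, 1/6, -19/30, 97/180, -961/1260, 10363/10080, -135199/90720, …
ICs: h(0) = 0, h′(0) = 3, h′′(0) = 2.

f: a_k = 4, 4, -2, 2, -5/2, 7/2, -21/4, 33/4, -429/32, 715/32, …
g: a_k = -1, -2, -2, -4/3, -2/3, -4/15, -4/45, -8/315, -2/315, -4/2835, …
Sum ⇒ L₀ = lclm(L_f,L_g) in ℚ(x)⟨Dx⟩.
h=∫₀ˣh₀: take L = L₀·Dx.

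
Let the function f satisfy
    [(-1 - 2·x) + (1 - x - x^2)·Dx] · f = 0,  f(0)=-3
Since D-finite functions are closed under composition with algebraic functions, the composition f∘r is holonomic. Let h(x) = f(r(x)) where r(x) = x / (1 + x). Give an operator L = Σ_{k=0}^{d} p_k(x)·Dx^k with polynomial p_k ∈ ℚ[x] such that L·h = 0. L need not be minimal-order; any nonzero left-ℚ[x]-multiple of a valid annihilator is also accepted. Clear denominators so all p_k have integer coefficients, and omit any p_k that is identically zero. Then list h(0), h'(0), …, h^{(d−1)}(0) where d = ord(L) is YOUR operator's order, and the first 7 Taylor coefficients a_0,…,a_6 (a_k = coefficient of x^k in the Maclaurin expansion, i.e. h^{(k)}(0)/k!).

f: a_k = -3, -3, -6, -9, -15, -24, -39, …
Substitute x→r, Dx→(1/r')Dx; clear ⇒ L₀.
L = (1 + 3·x) + (-1 - 2·x + x^3)·Dx  (order 1).
h: a_k = -3, -3, -3, 0, -3, 3, -6, …
ICs: h(0) = -3.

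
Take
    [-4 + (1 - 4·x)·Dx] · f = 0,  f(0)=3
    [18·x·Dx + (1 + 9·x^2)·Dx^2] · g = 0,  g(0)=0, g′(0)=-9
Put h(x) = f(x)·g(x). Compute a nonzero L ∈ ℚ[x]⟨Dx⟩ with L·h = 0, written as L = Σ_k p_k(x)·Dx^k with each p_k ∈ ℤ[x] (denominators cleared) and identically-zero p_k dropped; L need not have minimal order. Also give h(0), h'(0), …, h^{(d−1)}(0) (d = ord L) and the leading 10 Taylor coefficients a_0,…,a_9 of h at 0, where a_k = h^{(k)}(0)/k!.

f: a_k = 3, 12, 48, 192, 768, 3072, 12288, 49152, 196608, 786432, …
g: a_k = 0, -9, 0, 27, 0, -729/5, 0, 6561/7, 0, -6561, …
Sym-product of L_f,L_g gives L₀ (≤ ord 2).
L = 72·x + (8 - 18·x + 144·x^2)·Dx + (-1 + 4·x - 9·x^2 + 36·x^3)·Dx^2  (order 2).
h: a_k = 0, -27, -108, -351, -1404, -30267/5, -121068/5, -3291489/35, -13165956/35, -53352729/35, …
ICs: h(0) = 0, h′(0) = -27.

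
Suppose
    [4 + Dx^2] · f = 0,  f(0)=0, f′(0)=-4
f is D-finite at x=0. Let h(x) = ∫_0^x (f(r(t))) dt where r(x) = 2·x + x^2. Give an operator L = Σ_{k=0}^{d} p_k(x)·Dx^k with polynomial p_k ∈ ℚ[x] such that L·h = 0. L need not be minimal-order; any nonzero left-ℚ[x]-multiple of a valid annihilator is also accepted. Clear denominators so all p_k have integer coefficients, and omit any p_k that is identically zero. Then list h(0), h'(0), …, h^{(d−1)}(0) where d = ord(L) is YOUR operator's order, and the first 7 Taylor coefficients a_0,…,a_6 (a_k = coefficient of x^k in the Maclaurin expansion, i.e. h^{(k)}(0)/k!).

L = (16 + 48·x + 48·x^2 + 16·x^3)·Dx - Dx^2 + (1 + x)·Dx^3  (order 3).
h: a_k = 0, 0, -4, -4/3, 16/3, 32/5, -8/45, …
ICs: h(0) = 0, h′(0) = 0, h′′(0) = -8.

f: a_k = 0, -4, 0, 8/3, 0, -8/15, 0, …
L₀ from L_f via x↦r, Dx↦r'^{-1}Dx.
h=∫h₀ ⇒ L = L₀·Dx.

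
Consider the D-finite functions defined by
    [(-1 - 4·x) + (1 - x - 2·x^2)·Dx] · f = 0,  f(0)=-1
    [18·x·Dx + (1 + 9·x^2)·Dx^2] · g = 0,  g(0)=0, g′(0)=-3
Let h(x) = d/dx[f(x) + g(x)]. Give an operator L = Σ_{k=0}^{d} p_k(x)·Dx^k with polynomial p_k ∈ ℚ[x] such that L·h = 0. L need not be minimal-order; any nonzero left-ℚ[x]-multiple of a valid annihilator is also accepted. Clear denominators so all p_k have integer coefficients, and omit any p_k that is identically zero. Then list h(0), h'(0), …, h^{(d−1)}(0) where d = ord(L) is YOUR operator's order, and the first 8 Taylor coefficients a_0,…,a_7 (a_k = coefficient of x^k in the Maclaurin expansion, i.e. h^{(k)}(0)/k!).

L = (-18 + 72·x + 918·x^2 + 1872·x^3 + 4608·x^4 + 1296·x^6) + (8 + 30·x + 278·x^3 + 1788·x^4 + 3216·x^5 + 324·x^6 + 1296·x^7)·Dx + (-1 - 4·x - 24·x^2 - 4·x^3 - 103·x^4 + 300·x^5 + 312·x^6 + 108·x^7 + 216·x^8)·Dx^2  (order 2).
h: a_k = -4, -6, 12, -44, -348, -258, 1592, -1368, …
ICs: h(0) = -4, h′(0) = -6.

f: a_k = -1, -1, -3, -5, -11, -21, -43, -85, …
g: a_k = 0, -3, 0, 9, 0, -243/5, 0, 2187/7, …
h₀=f+g: left-lcm gives L₀, ord ≤ 3.
Derive L from L₀ (diff closure).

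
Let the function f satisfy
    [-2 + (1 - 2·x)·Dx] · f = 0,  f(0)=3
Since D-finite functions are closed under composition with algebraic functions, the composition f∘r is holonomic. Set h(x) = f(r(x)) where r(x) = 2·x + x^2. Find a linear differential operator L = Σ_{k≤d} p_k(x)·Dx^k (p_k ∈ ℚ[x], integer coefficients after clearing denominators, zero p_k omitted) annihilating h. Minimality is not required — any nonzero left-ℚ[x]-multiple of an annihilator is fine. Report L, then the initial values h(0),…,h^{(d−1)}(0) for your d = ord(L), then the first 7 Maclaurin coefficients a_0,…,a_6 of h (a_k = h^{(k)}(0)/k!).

f: a_k = 3, 6, 12, 24, 48, 96, 192, …
f∘r: x↦r, Dx↦Dx/r' in L_f ⇒ L₀.
L = (4 + 4·x) + (-1 + 4·x + 2·x^2)·Dx  (order 1).
h: a_k = 3, 12, 54, 240, 1068, 4752, 21144, …
ICs: h(0) = 3.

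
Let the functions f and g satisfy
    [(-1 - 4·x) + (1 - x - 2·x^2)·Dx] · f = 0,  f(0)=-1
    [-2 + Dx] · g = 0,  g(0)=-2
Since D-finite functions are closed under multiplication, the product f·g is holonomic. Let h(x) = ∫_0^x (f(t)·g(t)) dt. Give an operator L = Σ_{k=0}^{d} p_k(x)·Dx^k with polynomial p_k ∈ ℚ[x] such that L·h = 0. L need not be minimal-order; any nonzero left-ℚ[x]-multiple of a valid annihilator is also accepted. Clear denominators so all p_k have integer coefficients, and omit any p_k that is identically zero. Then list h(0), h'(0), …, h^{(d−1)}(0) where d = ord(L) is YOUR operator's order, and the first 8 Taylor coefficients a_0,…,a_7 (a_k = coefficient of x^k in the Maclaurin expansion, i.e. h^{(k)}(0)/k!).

f: a_k = -1, -1, -3, -5, -11, -21, -43, -85, …
g: a_k = -2, -4, -4, -8/3, -4/3, -8/15, -8/45, -16/315, …
f·g: L₀ = L_f ⊗_s L_g, ord ≤ 1·1.
h=∫h₀ ⇒ L = L₀·Dx.
L = (3 + 2·x - 4·x^2)·Dx + (-1 + x + 2·x^2)·Dx^2  (order 2).
h: a_k = 0, 2, 3, 14/3, 43/6, 58/5, 869/45, 10442/315, …
ICs: h(0) = 0, h′(0) = 2.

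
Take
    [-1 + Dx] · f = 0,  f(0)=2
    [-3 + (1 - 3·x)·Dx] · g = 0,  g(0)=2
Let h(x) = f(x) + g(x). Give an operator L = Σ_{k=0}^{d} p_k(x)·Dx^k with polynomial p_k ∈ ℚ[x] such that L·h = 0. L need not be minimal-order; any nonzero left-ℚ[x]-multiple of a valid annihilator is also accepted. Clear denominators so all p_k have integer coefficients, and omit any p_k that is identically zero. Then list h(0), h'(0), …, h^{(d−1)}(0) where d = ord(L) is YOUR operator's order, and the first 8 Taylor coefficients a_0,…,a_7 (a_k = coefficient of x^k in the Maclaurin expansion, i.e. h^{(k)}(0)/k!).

f: a_k = 2, 2, 1, 1/3, 1/12, 1/60, 1/360, 1/2520, …
g: a_k = 2, 6, 18, 54, 162, 486, 1458, 4374, …
Weyl lclm of L_f,L_g ⇒ L₀ (ord ≤ 2).
L = (15 + 9·x) + (-17 - 6·x + 9·x^2)·Dx + (2 - 3·x - 9·x^2)·Dx^2  (order 2).
h: a_k = 4, 8, 19, 163/3, 1945/12, 29161/60, 524881/360, 11022481/2520, …
ICs: h(0) = 4, h′(0) = 8.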